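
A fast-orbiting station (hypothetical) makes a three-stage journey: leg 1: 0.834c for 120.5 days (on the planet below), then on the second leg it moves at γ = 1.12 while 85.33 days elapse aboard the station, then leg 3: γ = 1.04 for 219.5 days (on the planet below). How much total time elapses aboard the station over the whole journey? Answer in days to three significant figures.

τ = 363 days

Leg 1: γ = 1/√(1 − 0.834²) = 1/√0.3044 = 1.812; τ_1 = 120.5/1.812 = 66.49 days.
Leg 2: 85.33 days is already measured aboard the station.
Leg 3: γ = 1.04; τ_3 = 219.5/1.040 = 211.1 days.
Total: 66.49 + 85.33 + 211.1 days.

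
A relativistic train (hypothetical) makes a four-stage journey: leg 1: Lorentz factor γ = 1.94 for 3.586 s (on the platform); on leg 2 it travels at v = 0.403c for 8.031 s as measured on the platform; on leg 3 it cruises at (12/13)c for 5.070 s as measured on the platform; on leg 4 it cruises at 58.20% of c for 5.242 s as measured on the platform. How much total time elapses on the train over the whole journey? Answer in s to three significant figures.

Leg 1: γ = 1.94; τ_1 = 3.586/1.940 = 1.848 s.
Leg 2: γ = 1/√(1 − 0.403²) = 1/√0.8376 = 1.093; τ_2 = 8.031/1.093 = 7.350 s.
Leg 3: γ = 1/√(1 − (12/13)²) = 13/5 = 2.600; τ_3 = 5.070/2.600 = 1.950 s.
Leg 4: β = 0.5820; γ = 1/√(1 − 0.5820²) = 1/√0.6613 = 1.230; τ_4 = 5.242/1.230 = 4.263 s.
Total: 1.848 + 7.350 + 1.950 + 4.263 s.

τ = 15.4 s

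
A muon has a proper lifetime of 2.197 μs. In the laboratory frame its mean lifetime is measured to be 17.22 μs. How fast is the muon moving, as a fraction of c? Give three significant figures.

v = 0.992c

γ = Δt/τ₀ = 17.22/2.197 = 7.838
β = √(1 − 1/γ²) = √(1 − 0.01628) = √0.9837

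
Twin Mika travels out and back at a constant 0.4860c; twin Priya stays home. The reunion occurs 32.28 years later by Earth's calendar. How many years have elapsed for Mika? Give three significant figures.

τ = 28.2 years

γ = 1/√(1 − 0.4860²) = 1/√0.7638 = 1.144
Mika's clock measures proper time along the trip: τ = Δt/γ = 32.28/1.144 years.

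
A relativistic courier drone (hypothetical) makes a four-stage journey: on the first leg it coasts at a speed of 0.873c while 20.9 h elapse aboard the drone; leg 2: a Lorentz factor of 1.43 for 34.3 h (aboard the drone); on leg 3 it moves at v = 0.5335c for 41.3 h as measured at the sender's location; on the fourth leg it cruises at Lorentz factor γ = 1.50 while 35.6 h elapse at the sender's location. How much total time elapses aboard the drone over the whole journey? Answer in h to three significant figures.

Leg 1: 20.9 h is already measured aboard the drone.
Leg 2: 34.3 h is already measured aboard the drone.
Leg 3: γ = 1/√(1 − 0.5335²) = 1/√0.7154 = 1.182; τ_3 = 41.3/1.182 = 34.93 h.
Leg 4: γ = 1.50; τ_4 = 35.6/1.500 = 23.73 h.
Total: 20.90 + 34.30 + 34.93 + 23.73 h.

τ = 114 h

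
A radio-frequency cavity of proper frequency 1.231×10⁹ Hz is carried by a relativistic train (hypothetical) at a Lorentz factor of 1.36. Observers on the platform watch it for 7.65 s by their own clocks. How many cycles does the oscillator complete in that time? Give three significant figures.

N = 6.92×10⁹

γ = 1.36
During 7.65 s of lab time, the oscillator's proper time advances by τ = Δt/γ = 7.65/1.360 = 5.625 s = 5.625×10⁰ s.
N = f × τ = 1.231×10⁹ × 5.625×10⁰ = 6.924×10⁹.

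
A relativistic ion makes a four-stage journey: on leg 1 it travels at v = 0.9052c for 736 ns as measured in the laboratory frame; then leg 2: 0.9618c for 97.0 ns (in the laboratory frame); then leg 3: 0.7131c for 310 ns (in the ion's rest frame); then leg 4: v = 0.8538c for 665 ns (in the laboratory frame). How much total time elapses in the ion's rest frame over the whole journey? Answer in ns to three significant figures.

τ = 996 ns

Leg 1: γ = 1/√(1 − 0.9052²) = 1/√0.1806 = 2.353; τ_1 = 736/2.353 = 312.8 ns.
Leg 2: γ = 1/√(1 − 0.9618²) = 1/√0.07494 = 3.653; τ_2 = 97.0/3.653 = 26.55 ns.
Leg 3: 310 ns is already measured in the ion's rest frame.
Leg 4: γ = 1/√(1 − 0.8538²) = 1/√0.2710 = 1.921; τ_4 = 665/1.921 = 346.2 ns.
Total: 312.8 + 26.55 + 310.0 + 346.2 ns.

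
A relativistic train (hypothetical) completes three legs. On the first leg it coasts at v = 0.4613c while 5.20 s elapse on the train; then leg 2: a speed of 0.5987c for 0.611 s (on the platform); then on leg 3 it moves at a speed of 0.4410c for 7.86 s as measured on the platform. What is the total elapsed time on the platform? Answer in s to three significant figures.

Δt = 14.3 s

Leg 1: γ = 1/√(1 − 0.4613²) = 1/√0.7872 = 1.127; Δt_1 = 1.127 × 5.20 = 5.861 s.
Leg 2: 0.611 s is already measured on the platform.
Leg 3: 7.86 s is already measured on the platform.
Total: 5.861 + 0.6110 + 7.860 s.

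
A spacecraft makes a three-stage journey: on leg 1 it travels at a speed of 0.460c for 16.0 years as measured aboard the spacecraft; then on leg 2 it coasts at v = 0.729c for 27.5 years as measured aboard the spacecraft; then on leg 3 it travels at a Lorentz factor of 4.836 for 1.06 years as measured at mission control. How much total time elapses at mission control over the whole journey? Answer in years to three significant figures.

Leg 1: γ = 1/√(1 − 0.460²) = 1/√0.7884 = 1.126; Δt_1 = 1.126 × 16.0 = 18.02 years.
Leg 2: γ = 1/√(1 − 0.729²) = 1/√0.4686 = 1.461; Δt_2 = 1.461 × 27.5 = 40.17 years.
Leg 3: 1.06 years is already measured at mission control.
Total: 18.02 + 40.17 + 1.060 years.

Δt = 59.3 years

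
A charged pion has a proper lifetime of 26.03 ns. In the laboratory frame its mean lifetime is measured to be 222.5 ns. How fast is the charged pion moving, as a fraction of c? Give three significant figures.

β = 0.993

γ = Δt/τ₀ = 222.5/26.03 = 8.548
β = √(1 − 1/γ²) = √(1 − 0.01369) = √0.9863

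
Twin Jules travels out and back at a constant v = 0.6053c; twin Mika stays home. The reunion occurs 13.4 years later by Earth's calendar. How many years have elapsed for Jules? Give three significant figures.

γ = 1/√(1 − 0.6053²) = 1/√0.6336 = 1.256
Jules's clock measures proper time along the trip: τ = Δt/γ = 13.4/1.256 years.

τ = 10.7 years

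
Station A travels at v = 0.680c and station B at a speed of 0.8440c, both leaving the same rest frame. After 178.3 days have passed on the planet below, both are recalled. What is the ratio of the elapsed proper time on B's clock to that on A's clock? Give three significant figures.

A: γ = 1/√(1 − 0.680²) = 1/√0.5376 = 1.364. B: γ = 1/√(1 − 0.8440²) = 1/√0.2877 = 1.864.
τ_A/τ_B = γ_B/γ_A = 1.864/1.364 = 1.367, so τ_B/τ_A = 0.7315.

τ_B/τ_A = 0.731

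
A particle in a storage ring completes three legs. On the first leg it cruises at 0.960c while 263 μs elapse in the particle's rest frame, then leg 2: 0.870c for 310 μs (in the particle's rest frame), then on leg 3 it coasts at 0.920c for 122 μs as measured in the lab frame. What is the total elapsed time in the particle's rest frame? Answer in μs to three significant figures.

τ = 621 μs

Leg 1: 263 μs is already measured in the particle's rest frame.
Leg 2: 310 μs is already measured in the particle's rest frame.
Leg 3: γ = 1/√(1 − 0.920²) = 1/√0.1536 = 2.552; τ_3 = 122/2.552 = 47.81 μs.
Total: 263.0 + 310.0 + 47.81 μs.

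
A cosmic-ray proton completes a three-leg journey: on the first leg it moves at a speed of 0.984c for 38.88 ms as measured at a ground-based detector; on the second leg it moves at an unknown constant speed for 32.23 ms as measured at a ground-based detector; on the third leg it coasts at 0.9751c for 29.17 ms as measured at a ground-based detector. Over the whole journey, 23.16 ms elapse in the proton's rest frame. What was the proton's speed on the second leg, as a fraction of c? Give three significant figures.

β = 0.953

Leg 1: γ = 1/√(1 − 0.984²) = 1/√0.03174 = 5.613; τ_1 = 38.88/5.613 = 6.927 ms.
Leg 2: speed unknown; τ_2 = 32.23/γ_2.
Leg 3: γ = 1/√(1 − 0.9751²) = 1/√0.04918 = 4.509; τ_3 = 29.17/4.509 = 6.469 ms.
Total proper time: 6.927 + τ_2 + 6.469 = 23.16, so τ_2 = 23.16 − 13.40 = 9.764 ms.
γ_2 = 32.23/9.764 = 3.301; β = √(1 − 1/γ²) = √0.9082.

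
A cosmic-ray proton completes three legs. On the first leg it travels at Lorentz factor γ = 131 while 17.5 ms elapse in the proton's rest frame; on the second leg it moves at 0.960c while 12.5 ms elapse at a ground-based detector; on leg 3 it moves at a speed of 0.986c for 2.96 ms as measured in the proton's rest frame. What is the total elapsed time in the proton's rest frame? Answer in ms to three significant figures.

τ = 24.0 ms

Leg 1: 17.5 ms is already measured in the proton's rest frame.
Leg 2: γ = 1/√(1 − 0.960²) = 25/7 ≈ 3.571; τ_2 = 12.5/3.571 = 3.500 ms.
Leg 3: 2.96 ms is already measured in the proton's rest frame.
Total: 17.50 + 3.500 + 2.960 ms.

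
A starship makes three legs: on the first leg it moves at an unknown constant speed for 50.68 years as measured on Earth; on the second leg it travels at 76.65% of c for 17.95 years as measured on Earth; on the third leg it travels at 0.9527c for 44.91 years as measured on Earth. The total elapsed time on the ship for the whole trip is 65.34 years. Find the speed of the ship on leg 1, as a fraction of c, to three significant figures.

Leg 1: speed unknown; τ_1 = 50.68/γ_1.
Leg 2: β = 0.7665; γ = 1/√(1 − 0.7665²) = 1/√0.4125 = 1.557; τ_2 = 17.95/1.557 = 11.53 years.
Leg 3: γ = 1/√(1 − 0.9527²) = 1/√0.09236 = 3.290; τ_3 = 44.91/3.290 = 13.65 years.
Total proper time: τ_1 + 11.53 + 13.65 = 65.34, so τ_1 = 65.34 − 25.18 = 40.16 years.
γ_1 = 50.68/40.16 = 1.262; β = √(1 − 1/γ²) = √0.3720.

β = 0.610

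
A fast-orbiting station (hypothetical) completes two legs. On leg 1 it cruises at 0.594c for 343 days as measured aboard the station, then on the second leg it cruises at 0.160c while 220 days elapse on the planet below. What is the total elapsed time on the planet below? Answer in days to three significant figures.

Δt = 646 days

Leg 1: γ = 1/√(1 − 0.594²) = 1/√0.6472 = 1.243; Δt_1 = 1.243 × 343 = 426.4 days.
Leg 2: 220 days is already measured on the planet below.
Total: 426.4 + 220.0 days.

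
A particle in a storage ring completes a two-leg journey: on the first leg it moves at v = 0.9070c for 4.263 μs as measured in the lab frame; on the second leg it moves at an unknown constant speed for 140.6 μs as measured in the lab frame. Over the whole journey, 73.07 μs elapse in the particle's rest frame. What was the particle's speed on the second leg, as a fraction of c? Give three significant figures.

Leg 1: γ = 1/√(1 − 0.9070²) = 1/√0.1774 = 2.375; τ_1 = 4.263/2.375 = 1.795 μs.
Leg 2: speed unknown; τ_2 = 140.6/γ_2.
Total proper time: 1.795 + τ_2 = 73.07, so τ_2 = 73.07 − 1.795 = 71.27 μs.
γ_2 = 140.6/71.27 = 1.973; β = √(1 − 1/γ²) = √0.7430.

β = 0.862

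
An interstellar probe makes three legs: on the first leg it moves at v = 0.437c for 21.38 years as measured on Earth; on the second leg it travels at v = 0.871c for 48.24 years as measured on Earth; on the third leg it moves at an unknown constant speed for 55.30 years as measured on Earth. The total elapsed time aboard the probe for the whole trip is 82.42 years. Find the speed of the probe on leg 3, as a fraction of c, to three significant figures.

Leg 1: γ = 1/√(1 − 0.437²) = 1/√0.8090 = 1.112; τ_1 = 21.38/1.112 = 19.23 years.
Leg 2: γ = 1/√(1 − 0.871²) = 1/√0.2414 = 2.035; τ_2 = 48.24/2.035 = 23.70 years.
Leg 3: speed unknown; τ_3 = 55.30/γ_3.
Total proper time: 19.23 + 23.70 + τ_3 = 82.42, so τ_3 = 82.42 − 42.93 = 39.49 years.
γ_3 = 55.30/39.49 = 1.400; β = √(1 − 1/γ²) = √0.4901.

β = 0.700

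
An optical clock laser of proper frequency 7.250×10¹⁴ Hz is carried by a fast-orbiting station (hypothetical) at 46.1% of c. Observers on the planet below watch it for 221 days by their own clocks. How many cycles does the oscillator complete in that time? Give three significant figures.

N = 1.23×10²²

β = 0.461; γ = 1/√(1 − 0.461²) = 1/√0.7875 = 1.127
During 221 days of lab time, the oscillator's proper time advances by τ = Δt/γ = 221/1.127 = 196.1 days = 1.694×10⁷ s.
N = f × τ = 7.250×10¹⁴ × 1.694×10⁷ = 1.228×10²².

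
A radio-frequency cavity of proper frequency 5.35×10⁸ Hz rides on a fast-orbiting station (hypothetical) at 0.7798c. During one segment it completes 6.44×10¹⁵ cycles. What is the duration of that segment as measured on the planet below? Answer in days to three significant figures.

γ = 1/√(1 − 0.7798²) = 1/√0.3919 = 1.597
Proper time for N cycles: τ = N/f = 6.44×10¹⁵/(5.35×10⁸) = 1.204×10⁷ s = 139.3 days.
Lab-frame duration Δt = γτ = 1.597 × 139.3 = 222.5 days.

Δt = 223 days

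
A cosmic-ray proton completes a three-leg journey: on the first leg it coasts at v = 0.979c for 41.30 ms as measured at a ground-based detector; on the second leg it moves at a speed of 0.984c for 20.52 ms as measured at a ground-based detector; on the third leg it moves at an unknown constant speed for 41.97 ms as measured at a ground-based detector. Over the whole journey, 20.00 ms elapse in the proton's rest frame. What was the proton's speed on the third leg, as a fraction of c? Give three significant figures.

β = 0.982

Leg 1: γ = 1/√(1 − 0.979²) = 1/√0.04156 = 4.905; τ_1 = 41.30/4.905 = 8.419 ms.
Leg 2: γ = 1/√(1 − 0.984²) = 1/√0.03174 = 5.613; τ_2 = 20.52/5.613 = 3.656 ms.
Leg 3: speed unknown; τ_3 = 41.97/γ_3.
Total proper time: 8.419 + 3.656 + τ_3 = 20.00, so τ_3 = 20.00 − 12.08 = 7.925 ms.
γ_3 = 41.97/7.925 = 5.296; β = √(1 − 1/γ²) = √0.9643.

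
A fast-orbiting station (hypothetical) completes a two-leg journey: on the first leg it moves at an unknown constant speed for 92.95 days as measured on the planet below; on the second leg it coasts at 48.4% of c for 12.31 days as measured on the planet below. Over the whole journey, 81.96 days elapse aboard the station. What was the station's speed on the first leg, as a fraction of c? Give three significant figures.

Leg 1: speed unknown; τ_1 = 92.95/γ_1.
Leg 2: β = 0.484; γ = 1/√(1 − 0.484²) = 1/√0.7657 = 1.143; τ_2 = 12.31/1.143 = 10.77 days.
Total proper time: τ_1 + 10.77 = 81.96, so τ_1 = 81.96 − 10.77 = 71.19 days.
γ_1 = 92.95/71.19 = 1.306; β = √(1 − 1/γ²) = √0.4134.

β = 0.643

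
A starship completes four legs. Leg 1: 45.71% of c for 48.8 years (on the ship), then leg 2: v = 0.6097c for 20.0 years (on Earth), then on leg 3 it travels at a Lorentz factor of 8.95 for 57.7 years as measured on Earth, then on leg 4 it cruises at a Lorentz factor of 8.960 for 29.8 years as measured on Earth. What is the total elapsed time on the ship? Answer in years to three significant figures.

τ = 74.4 years

Leg 1: 48.8 years is already measured on the ship.
Leg 2: γ = 1/√(1 − 0.6097²) = 1/√0.6283 = 1.262; τ_2 = 20.0/1.262 = 15.85 years.
Leg 3: γ = 8.95; τ_3 = 57.7/8.950 = 6.447 years.
Leg 4: γ = 8.960; τ_4 = 29.8/8.960 = 3.326 years.
Total: 48.80 + 15.85 + 6.447 + 3.326 years.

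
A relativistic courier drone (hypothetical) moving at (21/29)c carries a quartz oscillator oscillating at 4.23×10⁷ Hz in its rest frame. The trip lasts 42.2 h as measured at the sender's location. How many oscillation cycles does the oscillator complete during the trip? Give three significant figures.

N = 4.43×10¹²

γ = 1/√(1 − (21/29)²) = 29/20 = 1.450
The oscillator's own cycle count is N = f × τ where τ is the proper time aboard the drone. τ = Δt/γ = 42.2/1.450 = 29.10 h = 1.048×10⁵ s.
N = 4.23×10⁷ × 1.048×10⁵ = 4.432×10¹².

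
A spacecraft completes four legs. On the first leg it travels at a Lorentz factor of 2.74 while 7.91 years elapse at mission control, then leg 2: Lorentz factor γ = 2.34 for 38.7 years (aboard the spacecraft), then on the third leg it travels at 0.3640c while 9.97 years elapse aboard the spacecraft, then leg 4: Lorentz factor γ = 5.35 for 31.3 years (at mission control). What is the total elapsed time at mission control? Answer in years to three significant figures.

Δt = 140 years

Leg 1: 7.91 years is already measured at mission control.
Leg 2: γ = 2.34; Δt_2 = 2.340 × 38.7 = 90.56 years.
Leg 3: γ = 1/√(1 − 0.3640²) = 1/√0.8675 = 1.074; Δt_3 = 1.074 × 9.97 = 10.70 years.
Leg 4: 31.3 years is already measured at mission control.
Total: 7.910 + 90.56 + 10.70 + 31.30 years.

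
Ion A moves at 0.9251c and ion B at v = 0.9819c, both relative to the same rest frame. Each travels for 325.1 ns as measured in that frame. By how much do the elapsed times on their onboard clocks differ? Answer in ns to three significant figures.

|τ_A − τ_B| = 61.9 ns

A: γ = 1/√(1 − 0.9251²) = 1/√0.1442 = 2.633; τ_A = 325.1/2.633 = 123.4 ns.
B: γ = 1/√(1 − 0.9819²) = 1/√0.03587 = 5.280; τ_B = 325.1/5.280 = 61.57 ns.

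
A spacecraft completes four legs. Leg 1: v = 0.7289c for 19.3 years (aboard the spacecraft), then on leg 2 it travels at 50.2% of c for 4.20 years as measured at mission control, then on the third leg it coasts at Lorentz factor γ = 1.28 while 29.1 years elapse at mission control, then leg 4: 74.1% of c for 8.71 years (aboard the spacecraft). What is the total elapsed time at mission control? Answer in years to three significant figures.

Leg 1: γ = 1/√(1 − 0.7289²) = 1/√0.4687 = 1.461; Δt_1 = 1.461 × 19.3 = 28.19 years.
Leg 2: 4.20 years is already measured at mission control.
Leg 3: 29.1 years is already measured at mission control.
Leg 4: β = 0.741; γ = 1/√(1 − 0.741²) = 1/√0.4509 = 1.489; Δt_4 = 1.489 × 8.71 = 12.97 years.
Total: 28.19 + 4.200 + 29.10 + 12.97 years.

Δt = 74.5 years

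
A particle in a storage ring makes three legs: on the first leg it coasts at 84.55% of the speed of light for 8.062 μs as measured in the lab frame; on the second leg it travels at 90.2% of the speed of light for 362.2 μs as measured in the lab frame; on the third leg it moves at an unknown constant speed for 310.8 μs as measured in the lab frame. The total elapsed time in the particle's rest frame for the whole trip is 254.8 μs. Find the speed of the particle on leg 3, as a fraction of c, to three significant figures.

Leg 1: β = 0.8455; γ = 1/√(1 − 0.8455²) = 1/√0.2851 = 1.873; τ_1 = 8.062/1.873 = 4.305 μs.
Leg 2: β = 0.902; γ = 1/√(1 − 0.902²) = 1/√0.1864 = 2.316; τ_2 = 362.2/2.316 = 156.4 μs.
Leg 3: speed unknown; τ_3 = 310.8/γ_3.
Total proper time: 4.305 + 156.4 + τ_3 = 254.8, so τ_3 = 254.8 − 160.7 = 94.12 μs.
γ_3 = 310.8/94.12 = 3.302; β = √(1 − 1/γ²) = √0.9083.

β = 0.953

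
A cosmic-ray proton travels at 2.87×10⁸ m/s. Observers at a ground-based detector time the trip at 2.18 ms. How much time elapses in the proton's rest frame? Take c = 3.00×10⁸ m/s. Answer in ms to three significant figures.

β = 2.87×10⁸/3.00×10⁸ = 0.9567; γ = 1/√(1 − 0.9567²) = 3.434
The interval measured at a ground-based detector is the dilated one; the clock in the proton's rest frame measures the proper time τ = Δt/γ = 2.18/3.434 ms.

τ = 0.635 ms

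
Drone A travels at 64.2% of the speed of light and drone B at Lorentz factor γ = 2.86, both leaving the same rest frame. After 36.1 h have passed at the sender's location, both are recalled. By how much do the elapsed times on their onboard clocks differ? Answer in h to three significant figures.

|τ_A − τ_B| = 15.1 h

A: β = 0.642; γ = 1/√(1 − 0.642²) = 1/√0.5878 = 1.304; τ_A = 36.1/1.304 = 27.68 h.
B: γ = 2.86; τ_B = 36.1/2.860 = 12.62 h.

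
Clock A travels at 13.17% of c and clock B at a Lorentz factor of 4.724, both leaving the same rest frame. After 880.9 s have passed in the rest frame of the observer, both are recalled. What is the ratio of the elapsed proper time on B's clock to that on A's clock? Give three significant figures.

τ_B/τ_A = 0.214

A: β = 0.1317; γ = 1/√(1 − 0.1317²) = 1/√0.9827 = 1.009. B: γ = 4.724.
τ_A/τ_B = γ_B/γ_A = 4.724/1.009 = 4.683, so τ_B/τ_A = 0.2135.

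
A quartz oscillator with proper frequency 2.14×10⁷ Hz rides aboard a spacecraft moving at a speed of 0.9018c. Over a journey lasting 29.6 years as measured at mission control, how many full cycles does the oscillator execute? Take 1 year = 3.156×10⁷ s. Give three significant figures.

N = 8.64×10¹⁵

γ = 1/√(1 − 0.9018²) = 1/√0.1868 = 2.314
The oscillator's own cycle count is N = f × τ where τ is the proper time aboard the spacecraft. τ = Δt/γ = 29.6/2.314 = 12.79 years = 4.037×10⁸ s.
N = 2.14×10⁷ × 4.037×10⁸ = 8.639×10¹⁵.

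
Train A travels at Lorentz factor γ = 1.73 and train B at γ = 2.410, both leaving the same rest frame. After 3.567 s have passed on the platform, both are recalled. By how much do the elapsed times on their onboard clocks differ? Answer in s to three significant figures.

A: γ = 1.73; τ_A = 3.567/1.730 = 2.062 s.
B: γ = 2.410; τ_B = 3.567/2.410 = 1.480 s.

|τ_A − τ_B| = 0.582 s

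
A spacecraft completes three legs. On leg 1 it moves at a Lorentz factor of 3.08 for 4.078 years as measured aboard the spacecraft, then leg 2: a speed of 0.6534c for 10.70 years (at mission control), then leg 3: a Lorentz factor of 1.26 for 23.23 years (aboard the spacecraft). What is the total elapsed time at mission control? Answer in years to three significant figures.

Δt = 52.5 years

Leg 1: γ = 3.08; Δt_1 = 3.080 × 4.078 = 12.56 years.
Leg 2: 10.70 years is already measured at mission control.
Leg 3: γ = 1.26; Δt_3 = 1.260 × 23.23 = 29.27 years.
Total: 12.56 + 10.70 + 29.27 years.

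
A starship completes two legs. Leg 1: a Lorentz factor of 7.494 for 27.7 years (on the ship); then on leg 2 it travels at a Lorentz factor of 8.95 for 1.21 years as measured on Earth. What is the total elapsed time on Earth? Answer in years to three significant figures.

Δt = 209 years

Leg 1: γ = 7.494; Δt_1 = 7.494 × 27.7 = 207.6 years.
Leg 2: 1.21 years is already measured on Earth.
Total: 207.6 + 1.210 years.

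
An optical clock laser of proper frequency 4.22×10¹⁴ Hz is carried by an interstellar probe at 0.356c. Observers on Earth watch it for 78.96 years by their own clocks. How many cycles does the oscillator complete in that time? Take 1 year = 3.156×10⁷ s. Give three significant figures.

N = 9.83×10²³

γ = 1/√(1 − 0.356²) = 1/√0.8733 = 1.070
During 78.96 years of lab time, the oscillator's proper time advances by τ = Δt/γ = 78.96/1.070 = 73.79 years = 2.329×10⁹ s.
N = f × τ = 4.22×10¹⁴ × 2.329×10⁹ = 9.827×10²³.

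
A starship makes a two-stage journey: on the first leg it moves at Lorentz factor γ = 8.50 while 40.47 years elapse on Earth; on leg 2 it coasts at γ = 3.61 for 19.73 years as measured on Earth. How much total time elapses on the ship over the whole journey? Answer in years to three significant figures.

Leg 1: γ = 8.50; τ_1 = 40.47/8.500 = 4.761 years.
Leg 2: γ = 3.61; τ_2 = 19.73/3.610 = 5.465 years.
Total: 4.761 + 5.465 years.

τ = 10.2 years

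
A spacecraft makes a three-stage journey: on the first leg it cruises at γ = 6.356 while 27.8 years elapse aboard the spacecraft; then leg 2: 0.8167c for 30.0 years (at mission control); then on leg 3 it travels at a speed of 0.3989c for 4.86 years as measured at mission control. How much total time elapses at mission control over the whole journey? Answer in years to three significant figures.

Δt = 212 years

Leg 1: γ = 6.356; Δt_1 = 6.356 × 27.8 = 176.7 years.
Leg 2: 30.0 years is already measured at mission control.
Leg 3: 4.86 years is already measured at mission control.
Total: 176.7 + 30.00 + 4.860 years.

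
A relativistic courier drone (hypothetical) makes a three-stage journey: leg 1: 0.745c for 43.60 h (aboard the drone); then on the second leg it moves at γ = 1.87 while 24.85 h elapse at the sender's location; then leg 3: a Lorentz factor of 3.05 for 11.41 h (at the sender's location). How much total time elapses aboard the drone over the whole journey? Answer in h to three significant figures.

τ = 60.6 h

Leg 1: 43.60 h is already measured aboard the drone.
Leg 2: γ = 1.87; τ_2 = 24.85/1.870 = 13.29 h.
Leg 3: γ = 3.05; τ_3 = 11.41/3.050 = 3.741 h.
Total: 43.60 + 13.29 + 3.741 h.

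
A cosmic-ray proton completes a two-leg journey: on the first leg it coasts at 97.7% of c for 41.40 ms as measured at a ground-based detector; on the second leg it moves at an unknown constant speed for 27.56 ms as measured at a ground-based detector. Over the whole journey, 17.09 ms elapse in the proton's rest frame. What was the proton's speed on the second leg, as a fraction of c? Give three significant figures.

β = 0.954

Leg 1: β = 0.977; γ = 1/√(1 − 0.977²) = 1/√0.04547 = 4.690; τ_1 = 41.40/4.690 = 8.828 ms.
Leg 2: speed unknown; τ_2 = 27.56/γ_2.
Total proper time: 8.828 + τ_2 = 17.09, so τ_2 = 17.09 − 8.828 = 8.262 ms.
γ_2 = 27.56/8.262 = 3.336; β = √(1 − 1/γ²) = √0.9101.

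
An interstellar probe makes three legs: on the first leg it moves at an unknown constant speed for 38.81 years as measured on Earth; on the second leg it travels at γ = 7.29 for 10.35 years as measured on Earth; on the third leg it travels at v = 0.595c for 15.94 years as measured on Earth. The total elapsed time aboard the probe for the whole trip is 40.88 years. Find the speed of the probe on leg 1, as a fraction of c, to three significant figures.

Leg 1: speed unknown; τ_1 = 38.81/γ_1.
Leg 2: γ = 7.29; τ_2 = 10.35/7.290 = 1.420 years.
Leg 3: γ = 1/√(1 − 0.595²) = 1/√0.6460 = 1.244; τ_3 = 15.94/1.244 = 12.81 years.
Total proper time: τ_1 + 1.420 + 12.81 = 40.88, so τ_1 = 40.88 − 14.23 = 26.65 years.
γ_1 = 38.81/26.65 = 1.456; β = √(1 − 1/γ²) = √0.5285.

β = 0.727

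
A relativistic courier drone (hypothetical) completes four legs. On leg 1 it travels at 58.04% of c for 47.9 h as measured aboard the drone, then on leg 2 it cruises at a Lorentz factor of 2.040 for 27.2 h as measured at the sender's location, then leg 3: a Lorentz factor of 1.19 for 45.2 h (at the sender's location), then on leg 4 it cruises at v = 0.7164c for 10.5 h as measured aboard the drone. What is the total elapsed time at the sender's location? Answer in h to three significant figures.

Δt = 146 h

Leg 1: β = 0.5804; γ = 1/√(1 − 0.5804²) = 1/√0.6631 = 1.228; Δt_1 = 1.228 × 47.9 = 58.82 h.
Leg 2: 27.2 h is already measured at the sender's location.
Leg 3: 45.2 h is already measured at the sender's location.
Leg 4: γ = 1/√(1 − 0.7164²) = 1/√0.4868 = 1.433; Δt_4 = 1.433 × 10.5 = 15.05 h.
Total: 58.82 + 27.20 + 45.20 + 15.05 h.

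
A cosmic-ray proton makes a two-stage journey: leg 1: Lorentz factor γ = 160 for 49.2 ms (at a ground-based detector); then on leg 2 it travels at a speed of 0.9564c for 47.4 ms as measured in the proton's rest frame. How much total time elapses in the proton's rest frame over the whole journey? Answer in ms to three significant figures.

Leg 1: γ = 160; τ_1 = 49.2/160.0 = 0.3075 ms.
Leg 2: 47.4 ms is already measured in the proton's rest frame.
Total: 0.3075 + 47.40 ms.

τ = 47.7 ms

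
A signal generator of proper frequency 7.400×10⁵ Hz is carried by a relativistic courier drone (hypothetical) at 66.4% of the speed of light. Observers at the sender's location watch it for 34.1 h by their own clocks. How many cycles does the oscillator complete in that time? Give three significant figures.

β = 0.664; γ = 1/√(1 − 0.664²) = 1/√0.5591 = 1.337
During 34.1 h of lab time, the oscillator's proper time advances by τ = Δt/γ = 34.1/1.337 = 25.50 h = 9.179×10⁴ s.
N = f × τ = 7.400×10⁵ × 9.179×10⁴ = 6.793×10¹⁰.

N = 6.79×10¹⁰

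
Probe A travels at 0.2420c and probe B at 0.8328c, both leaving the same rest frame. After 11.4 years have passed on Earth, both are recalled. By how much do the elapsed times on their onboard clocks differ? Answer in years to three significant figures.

|τ_A − τ_B| = 4.75 years

A: γ = 1/√(1 − 0.2420²) = 1/√0.9414 = 1.031; τ_A = 11.4/1.031 = 11.06 years.
B: γ = 1/√(1 − 0.8328²) = 1/√0.3064 = 1.806; τ_B = 11.4/1.806 = 6.311 years.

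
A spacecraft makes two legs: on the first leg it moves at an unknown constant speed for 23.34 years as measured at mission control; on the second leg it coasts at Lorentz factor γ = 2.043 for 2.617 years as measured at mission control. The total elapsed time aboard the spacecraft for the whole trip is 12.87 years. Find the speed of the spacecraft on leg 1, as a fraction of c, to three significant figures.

β = 0.868

Leg 1: speed unknown; τ_1 = 23.34/γ_1.
Leg 2: γ = 2.043; τ_2 = 2.617/2.043 = 1.281 years.
Total proper time: τ_1 + 1.281 = 12.87, so τ_1 = 12.87 − 1.281 = 11.59 years.
γ_1 = 23.34/11.59 = 2.014; β = √(1 − 1/γ²) = √0.7535.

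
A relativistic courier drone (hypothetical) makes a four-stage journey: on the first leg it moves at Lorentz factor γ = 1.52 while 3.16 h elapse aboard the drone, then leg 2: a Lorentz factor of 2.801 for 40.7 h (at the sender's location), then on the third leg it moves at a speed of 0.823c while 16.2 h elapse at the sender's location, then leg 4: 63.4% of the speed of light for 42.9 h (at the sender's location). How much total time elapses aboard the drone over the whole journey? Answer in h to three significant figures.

Leg 1: 3.16 h is already measured aboard the drone.
Leg 2: γ = 2.801; τ_2 = 40.7/2.801 = 14.53 h.
Leg 3: γ = 1/√(1 − 0.823²) = 1/√0.3227 = 1.760; τ_3 = 16.2/1.760 = 9.202 h.
Leg 4: β = 0.634; γ = 1/√(1 − 0.634²) = 1/√0.5980 = 1.293; τ_4 = 42.9/1.293 = 33.18 h.
Total: 3.160 + 14.53 + 9.202 + 33.18 h.

τ = 60.1 h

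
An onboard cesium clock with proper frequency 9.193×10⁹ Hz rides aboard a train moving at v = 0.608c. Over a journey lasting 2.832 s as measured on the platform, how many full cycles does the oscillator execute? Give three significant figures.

γ = 1/√(1 − 0.608²) = 1/√0.6303 = 1.260
The oscillator's own cycle count is N = f × τ where τ is the proper time on the train. τ = Δt/γ = 2.832/1.260 = 2.248 s = 2.248×10⁰ s.
N = 9.193×10⁹ × 2.248×10⁰ = 2.067×10¹⁰.

N = 2.07×10¹⁰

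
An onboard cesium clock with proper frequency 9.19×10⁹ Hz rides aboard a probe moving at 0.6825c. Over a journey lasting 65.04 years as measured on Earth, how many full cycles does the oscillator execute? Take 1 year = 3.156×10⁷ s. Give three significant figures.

N = 1.38×10¹⁹

γ = 1/√(1 − 0.6825²) = 1/√0.5342 = 1.368
The oscillator's own cycle count is N = f × τ where τ is the proper time aboard the probe. τ = Δt/γ = 65.04/1.368 = 47.54 years = 1.500×10⁹ s.
N = 9.19×10⁹ × 1.500×10⁹ = 1.379×10¹⁹.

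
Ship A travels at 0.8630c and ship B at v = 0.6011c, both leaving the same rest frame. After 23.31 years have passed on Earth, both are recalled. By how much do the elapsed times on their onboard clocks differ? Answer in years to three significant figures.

A: γ = 1/√(1 − 0.8630²) = 1/√0.2552 = 1.979; τ_A = 23.31/1.979 = 11.78 years.
B: γ = 1/√(1 − 0.6011²) = 1/√0.6387 = 1.251; τ_B = 23.31/1.251 = 18.63 years.

|τ_A − τ_B| = 6.85 years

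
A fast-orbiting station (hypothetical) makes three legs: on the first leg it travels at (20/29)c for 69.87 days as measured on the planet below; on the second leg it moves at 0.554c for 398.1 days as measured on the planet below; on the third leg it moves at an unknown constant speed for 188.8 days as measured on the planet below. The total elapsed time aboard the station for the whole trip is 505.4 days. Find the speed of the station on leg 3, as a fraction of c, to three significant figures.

Leg 1: γ = 1/√(1 − (20/29)²) = 29/21 ≈ 1.381; τ_1 = 69.87/1.381 = 50.60 days.
Leg 2: γ = 1/√(1 − 0.554²) = 1/√0.6931 = 1.201; τ_2 = 398.1/1.201 = 331.4 days.
Leg 3: speed unknown; τ_3 = 188.8/γ_3.
Total proper time: 50.60 + 331.4 + τ_3 = 505.4, so τ_3 = 505.4 − 382.0 = 123.4 days.
γ_3 = 188.8/123.4 = 1.530; β = √(1 − 1/γ²) = √0.5729.

β = 0.757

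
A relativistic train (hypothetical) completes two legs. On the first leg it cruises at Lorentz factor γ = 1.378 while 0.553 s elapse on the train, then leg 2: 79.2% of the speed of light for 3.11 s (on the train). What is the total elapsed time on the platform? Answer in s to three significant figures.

Leg 1: γ = 1.378; Δt_1 = 1.378 × 0.553 = 0.7620 s.
Leg 2: β = 0.792; γ = 1/√(1 − 0.792²) = 1/√0.3727 = 1.638; Δt_2 = 1.638 × 3.11 = 5.094 s.
Total: 0.7620 + 5.094 s.

Δt = 5.86 s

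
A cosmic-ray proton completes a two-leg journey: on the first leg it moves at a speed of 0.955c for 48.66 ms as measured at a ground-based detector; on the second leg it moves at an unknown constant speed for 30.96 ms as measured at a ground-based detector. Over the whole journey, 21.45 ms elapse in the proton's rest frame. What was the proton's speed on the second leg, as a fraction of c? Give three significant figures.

Leg 1: γ = 1/√(1 − 0.955²) = 1/√0.08798 = 3.371; τ_1 = 48.66/3.371 = 14.43 ms.
Leg 2: speed unknown; τ_2 = 30.96/γ_2.
Total proper time: 14.43 + τ_2 = 21.45, so τ_2 = 21.45 − 14.43 = 7.017 ms.
γ_2 = 30.96/7.017 = 4.412; β = √(1 − 1/γ²) = √0.9486.

β = 0.974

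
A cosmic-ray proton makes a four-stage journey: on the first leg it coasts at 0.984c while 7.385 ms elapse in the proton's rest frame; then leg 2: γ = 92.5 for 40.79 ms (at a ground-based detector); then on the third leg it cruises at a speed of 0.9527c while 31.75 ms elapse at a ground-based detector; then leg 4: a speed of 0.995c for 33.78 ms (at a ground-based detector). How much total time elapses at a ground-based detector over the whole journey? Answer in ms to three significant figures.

Leg 1: γ = 1/√(1 − 0.984²) = 1/√0.03174 = 5.613; Δt_1 = 5.613 × 7.385 = 41.45 ms.
Leg 2: 40.79 ms is already measured at a ground-based detector.
Leg 3: 31.75 ms is already measured at a ground-based detector.
Leg 4: 33.78 ms is already measured at a ground-based detector.
Total: 41.45 + 40.79 + 31.75 + 33.78 ms.

Δt = 148 ms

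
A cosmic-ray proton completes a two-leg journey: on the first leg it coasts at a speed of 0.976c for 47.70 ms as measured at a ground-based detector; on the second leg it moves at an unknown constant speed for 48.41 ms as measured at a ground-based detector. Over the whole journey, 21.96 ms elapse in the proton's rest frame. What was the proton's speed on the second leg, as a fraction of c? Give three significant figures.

Leg 1: γ = 1/√(1 − 0.976²) = 1/√0.04742 = 4.592; τ_1 = 47.70/4.592 = 10.39 ms.
Leg 2: speed unknown; τ_2 = 48.41/γ_2.
Total proper time: 10.39 + τ_2 = 21.96, so τ_2 = 21.96 − 10.39 = 11.57 ms.
γ_2 = 48.41/11.57 = 4.183; β = √(1 − 1/γ²) = √0.9429.

β = 0.971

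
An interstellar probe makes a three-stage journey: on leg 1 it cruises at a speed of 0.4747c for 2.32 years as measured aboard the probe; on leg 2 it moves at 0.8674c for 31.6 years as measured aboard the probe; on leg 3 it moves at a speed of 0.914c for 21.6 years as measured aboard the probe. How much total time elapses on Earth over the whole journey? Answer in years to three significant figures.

Leg 1: γ = 1/√(1 − 0.4747²) = 1/√0.7747 = 1.136; Δt_1 = 1.136 × 2.32 = 2.636 years.
Leg 2: γ = 1/√(1 − 0.8674²) = 1/√0.2476 = 2.010; Δt_2 = 2.010 × 31.6 = 63.50 years.
Leg 3: γ = 1/√(1 − 0.914²) = 1/√0.1646 = 2.465; Δt_3 = 2.465 × 21.6 = 53.24 years.
Total: 2.636 + 63.50 + 53.24 years.

Δt = 119 years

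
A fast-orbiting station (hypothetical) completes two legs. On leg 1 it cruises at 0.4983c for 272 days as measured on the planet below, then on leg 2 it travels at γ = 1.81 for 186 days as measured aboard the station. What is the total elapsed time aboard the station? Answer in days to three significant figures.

Leg 1: γ = 1/√(1 − 0.4983²) = 1/√0.7517 = 1.153; τ_1 = 272/1.153 = 235.8 days.
Leg 2: 186 days is already measured aboard the station.
Total: 235.8 + 186.0 days.

τ = 422 days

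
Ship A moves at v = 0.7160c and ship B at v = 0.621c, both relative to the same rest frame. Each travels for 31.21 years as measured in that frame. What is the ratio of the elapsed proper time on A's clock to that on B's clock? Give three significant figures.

τ_A/τ_B = 0.891

A: γ = 1/√(1 − 0.7160²) = 1/√0.4873 = 1.432. B: γ = 1/√(1 − 0.621²) = 1/√0.6144 = 1.276.
τ_A/τ_B = γ_B/γ_A = 1.276/1.432 = 0.8906, so τ_A/τ_B = 0.8906.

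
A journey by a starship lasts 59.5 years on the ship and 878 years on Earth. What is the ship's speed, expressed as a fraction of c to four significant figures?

The proper time is measured on the ship (both events occur at the ship's location); Δt is measured on Earth. γ = Δt/τ = 878/59.5 = 14.76.
β = √(1 − 1/γ²) = √(1 − 0.004592) = √0.9954

v = 0.9977c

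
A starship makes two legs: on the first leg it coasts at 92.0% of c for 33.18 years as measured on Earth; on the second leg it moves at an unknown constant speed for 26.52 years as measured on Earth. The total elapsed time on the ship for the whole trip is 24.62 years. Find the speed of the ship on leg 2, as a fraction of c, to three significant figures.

Leg 1: β = 0.920; γ = 1/√(1 − 0.920²) = 1/√0.1536 = 2.552; τ_1 = 33.18/2.552 = 13.00 years.
Leg 2: speed unknown; τ_2 = 26.52/γ_2.
Total proper time: 13.00 + τ_2 = 24.62, so τ_2 = 24.62 − 13.00 = 11.62 years.
γ_2 = 26.52/11.62 = 2.283; β = √(1 − 1/γ²) = √0.8081.

β = 0.899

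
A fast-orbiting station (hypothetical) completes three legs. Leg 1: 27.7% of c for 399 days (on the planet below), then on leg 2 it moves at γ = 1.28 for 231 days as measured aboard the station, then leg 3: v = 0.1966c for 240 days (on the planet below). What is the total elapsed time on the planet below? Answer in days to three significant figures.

Δt = 935 days

Leg 1: 399 days is already measured on the planet below.
Leg 2: γ = 1.28; Δt_2 = 1.280 × 231 = 295.7 days.
Leg 3: 240 days is already measured on the planet below.
Total: 399.0 + 295.7 + 240.0 days.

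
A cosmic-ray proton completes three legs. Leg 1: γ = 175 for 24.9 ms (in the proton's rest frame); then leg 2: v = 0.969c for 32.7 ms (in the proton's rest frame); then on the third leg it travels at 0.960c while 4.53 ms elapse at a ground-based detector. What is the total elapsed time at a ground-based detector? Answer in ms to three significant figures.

Δt = 4490 ms

Leg 1: γ = 175; Δt_1 = 175.0 × 24.9 = 4358 ms.
Leg 2: γ = 1/√(1 − 0.969²) = 1/√0.06104 = 4.048; Δt_2 = 4.048 × 32.7 = 132.4 ms.
Leg 3: 4.53 ms is already measured at a ground-based detector.
Total: 4358 + 132.4 + 4.530 ms.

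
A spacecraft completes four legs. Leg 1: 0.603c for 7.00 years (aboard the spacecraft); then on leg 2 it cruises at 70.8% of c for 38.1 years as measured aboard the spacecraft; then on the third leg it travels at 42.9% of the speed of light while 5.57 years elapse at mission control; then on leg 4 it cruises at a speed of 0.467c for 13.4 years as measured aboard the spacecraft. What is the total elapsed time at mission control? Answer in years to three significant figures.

Leg 1: γ = 1/√(1 − 0.603²) = 1/√0.6364 = 1.254; Δt_1 = 1.254 × 7.00 = 8.775 years.
Leg 2: β = 0.708; γ = 1/√(1 − 0.708²) = 1/√0.4987 = 1.416; Δt_2 = 1.416 × 38.1 = 53.95 years.
Leg 3: 5.57 years is already measured at mission control.
Leg 4: γ = 1/√(1 − 0.467²) = 1/√0.7819 = 1.131; Δt_4 = 1.131 × 13.4 = 15.15 years.
Total: 8.775 + 53.95 + 5.570 + 15.15 years.

Δt = 83.4 years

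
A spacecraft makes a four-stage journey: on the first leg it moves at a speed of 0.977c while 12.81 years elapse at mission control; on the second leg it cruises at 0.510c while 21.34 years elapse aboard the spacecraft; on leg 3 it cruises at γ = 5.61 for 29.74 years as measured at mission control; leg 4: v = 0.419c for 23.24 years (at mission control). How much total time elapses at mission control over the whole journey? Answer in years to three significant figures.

Δt = 90.6 years

Leg 1: 12.81 years is already measured at mission control.
Leg 2: γ = 1/√(1 − 0.510²) = 1/√0.7399 = 1.163; Δt_2 = 1.163 × 21.34 = 24.81 years.
Leg 3: 29.74 years is already measured at mission control.
Leg 4: 23.24 years is already measured at mission control.
Total: 12.81 + 24.81 + 29.74 + 23.24 years.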